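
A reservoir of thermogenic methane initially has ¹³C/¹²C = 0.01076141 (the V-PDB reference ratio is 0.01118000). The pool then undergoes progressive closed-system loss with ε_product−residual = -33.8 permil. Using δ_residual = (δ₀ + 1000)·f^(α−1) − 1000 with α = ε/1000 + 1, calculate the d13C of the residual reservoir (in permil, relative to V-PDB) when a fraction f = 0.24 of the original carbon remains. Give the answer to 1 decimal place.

δ₀ = (0.01076141/0.01118000 − 1)×1000 = (0.962559 − 1)×1000 = -37.441 permil
α − 1 = ε/1000 = -0.0338
f^(α−1) = 0.24^(-0.0338) = 1.049419
δ_res = (-37.441 + 1000) × 1.049419 − 1000 = 1010.128 − 1000 = 10.13 permil

10.1 permil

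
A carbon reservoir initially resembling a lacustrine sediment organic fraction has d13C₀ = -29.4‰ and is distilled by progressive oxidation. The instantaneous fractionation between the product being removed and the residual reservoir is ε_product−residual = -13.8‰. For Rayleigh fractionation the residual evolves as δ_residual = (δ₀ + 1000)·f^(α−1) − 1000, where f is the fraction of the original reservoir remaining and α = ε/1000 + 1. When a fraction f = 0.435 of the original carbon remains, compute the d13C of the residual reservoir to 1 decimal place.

-18.2‰

Rayleigh residual: δ_res = (δ₀ + 1000)·f^(α−1) − 1000
α = ε/1000 + 1 = 0.98620, so α − 1 = -0.01380
f^(α−1) = 0.435^(-0.01380) = 1.011553
δ_res = (-29.4 + 1000) × 1.011553 − 1000 = 981.814 − 1000 = -18.19‰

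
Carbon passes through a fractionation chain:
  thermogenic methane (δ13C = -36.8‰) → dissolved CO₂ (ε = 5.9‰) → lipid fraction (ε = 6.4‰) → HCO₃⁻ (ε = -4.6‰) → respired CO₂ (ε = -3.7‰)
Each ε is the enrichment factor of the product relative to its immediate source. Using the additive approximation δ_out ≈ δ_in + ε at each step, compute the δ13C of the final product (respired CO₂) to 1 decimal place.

-32.8‰

step 1: δ ≈ -36.8 + (5.9) = -30.9‰
step 2: δ ≈ -30.9 + (6.4) = -24.5‰
step 3: δ ≈ -24.5 + (-4.6) = -29.1‰
step 4: δ ≈ -29.1 + (-3.7) = -32.8‰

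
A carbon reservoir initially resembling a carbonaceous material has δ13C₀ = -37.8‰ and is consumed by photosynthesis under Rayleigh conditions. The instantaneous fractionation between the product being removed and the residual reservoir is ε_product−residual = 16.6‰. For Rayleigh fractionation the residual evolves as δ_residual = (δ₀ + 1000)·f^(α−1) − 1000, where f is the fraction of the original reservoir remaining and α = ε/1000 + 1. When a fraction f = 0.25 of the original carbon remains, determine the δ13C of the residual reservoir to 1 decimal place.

-59.7‰

Rayleigh residual: δ_res = (δ₀ + 1000)·f^(α−1) − 1000
α = ε/1000 + 1 = 1.01660, so α − 1 = 0.01660
f^(α−1) = 0.25^(0.01660) = 0.977250
δ_res = (-37.8 + 1000) × 0.977250 − 1000 = 940.310 − 1000 = -59.69‰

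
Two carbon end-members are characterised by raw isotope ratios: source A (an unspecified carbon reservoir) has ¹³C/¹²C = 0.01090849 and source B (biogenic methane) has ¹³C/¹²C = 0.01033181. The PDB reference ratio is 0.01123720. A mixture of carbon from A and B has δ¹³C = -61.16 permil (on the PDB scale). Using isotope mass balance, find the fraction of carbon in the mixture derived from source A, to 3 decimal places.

0.378

δ_A = (0.01090849/0.01123720 − 1)×1000 = (0.970748 − 1)×1000 = -29.252 permil
δ_B = (0.01033181/0.01123720 − 1)×1000 = (0.919429 − 1)×1000 = -80.571 permil
f_A = (δ_mix − δ_B)/(δ_A − δ_B) = (-61.16 − (-80.571))/(-29.252 − (-80.571))
f_A = 19.411 / 51.319 = 0.3782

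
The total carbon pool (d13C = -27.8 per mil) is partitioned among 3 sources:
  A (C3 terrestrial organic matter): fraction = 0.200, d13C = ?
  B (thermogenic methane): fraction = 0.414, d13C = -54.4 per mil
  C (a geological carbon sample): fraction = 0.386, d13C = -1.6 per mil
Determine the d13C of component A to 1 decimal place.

-23.3 per mil

Isotope mass balance: δ_bulk = Σ fᵢ·δᵢ.
-27.8 = 0.200×δ_A + 0.414×(-54.4) + 0.386×(-1.6)
0.200·δ_A = -27.8 − (-23.139) = -4.661
δ_A = -4.661 / 0.200 = -23.30 per mil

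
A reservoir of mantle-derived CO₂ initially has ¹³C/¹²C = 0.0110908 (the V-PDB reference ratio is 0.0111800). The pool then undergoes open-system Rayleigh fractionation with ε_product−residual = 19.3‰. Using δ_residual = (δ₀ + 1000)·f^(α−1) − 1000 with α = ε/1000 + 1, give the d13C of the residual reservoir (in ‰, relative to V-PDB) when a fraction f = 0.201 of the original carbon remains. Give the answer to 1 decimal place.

-38.2‰

δ₀ = (0.0110908/0.0111800 − 1)×1000 = (0.992021 − 1)×1000 = -7.979‰
α − 1 = ε/1000 = 0.0193
f^(α−1) = 0.201^(0.0193) = 0.969509
δ_res = (-7.979 + 1000) × 0.969509 − 1000 = 961.773 − 1000 = -38.23‰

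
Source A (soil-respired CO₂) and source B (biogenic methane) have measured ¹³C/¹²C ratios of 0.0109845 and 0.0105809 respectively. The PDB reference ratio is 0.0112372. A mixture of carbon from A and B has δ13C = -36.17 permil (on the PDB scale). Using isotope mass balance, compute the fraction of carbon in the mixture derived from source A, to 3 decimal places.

δ_A = (0.0109845/0.0112372 − 1)×1000 = (0.977512 − 1)×1000 = -22.488 permil
δ_B = (0.0105809/0.0112372 − 1)×1000 = (0.941596 − 1)×1000 = -58.404 permil
f_A = (δ_mix − δ_B)/(δ_A − δ_B) = (-36.17 − (-58.404))/(-22.488 − (-58.404))
f_A = 22.234 / 35.916 = 0.6191

0.619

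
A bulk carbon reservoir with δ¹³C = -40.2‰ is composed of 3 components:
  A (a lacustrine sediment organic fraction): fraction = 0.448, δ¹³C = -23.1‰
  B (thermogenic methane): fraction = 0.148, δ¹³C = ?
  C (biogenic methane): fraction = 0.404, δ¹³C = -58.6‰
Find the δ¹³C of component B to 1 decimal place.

Isotope mass balance: δ_bulk = Σ fᵢ·δᵢ.
-40.2 = 0.448×(-23.1) + 0.148×δ_B + 0.404×(-58.6)
0.148·δ_B = -40.2 − (-34.023) = -6.177
δ_B = -6.177 / 0.148 = -41.74‰

-41.7‰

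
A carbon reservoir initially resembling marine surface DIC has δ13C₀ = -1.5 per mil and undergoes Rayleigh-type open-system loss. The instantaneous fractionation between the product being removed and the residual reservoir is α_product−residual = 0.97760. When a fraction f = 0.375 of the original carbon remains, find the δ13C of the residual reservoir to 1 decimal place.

20.7 per mil

Rayleigh residual: δ_res = (δ₀ + 1000)·f^(α−1) − 1000
α − 1 = -0.02240
f^(α−1) = 0.375^(-0.02240) = 1.022214
δ_res = (-1.5 + 1000) × 1.022214 − 1000 = 1020.680 − 1000 = 20.68 per mil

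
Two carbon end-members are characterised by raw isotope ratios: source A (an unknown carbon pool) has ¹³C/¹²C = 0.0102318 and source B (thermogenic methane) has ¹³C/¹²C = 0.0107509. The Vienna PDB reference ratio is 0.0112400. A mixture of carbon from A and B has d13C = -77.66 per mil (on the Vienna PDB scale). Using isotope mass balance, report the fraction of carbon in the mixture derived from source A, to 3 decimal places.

δ_A = (0.0102318/0.0112400 − 1)×1000 = (0.910302 − 1)×1000 = -89.698 per mil
δ_B = (0.0107509/0.0112400 − 1)×1000 = (0.956486 − 1)×1000 = -43.514 per mil
f_A = (δ_mix − δ_B)/(δ_A − δ_B) = (-77.66 − (-43.514))/(-89.698 − (-43.514))
f_A = -34.146 / -46.183 = 0.7394

0.739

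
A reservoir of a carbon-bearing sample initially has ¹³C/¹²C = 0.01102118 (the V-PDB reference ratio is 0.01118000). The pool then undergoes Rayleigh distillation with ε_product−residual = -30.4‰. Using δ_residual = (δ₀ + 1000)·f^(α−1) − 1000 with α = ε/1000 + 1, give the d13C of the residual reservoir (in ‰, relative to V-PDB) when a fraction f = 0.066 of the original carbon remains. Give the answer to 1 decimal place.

δ₀ = (0.01102118/0.01118000 − 1)×1000 = (0.985794 − 1)×1000 = -14.206‰
α − 1 = ε/1000 = -0.0304
f^(α−1) = 0.066^(-0.0304) = 1.086140
δ_res = (-14.206 + 1000) × 1.086140 − 1000 = 1070.711 − 1000 = 70.71‰

70.7‰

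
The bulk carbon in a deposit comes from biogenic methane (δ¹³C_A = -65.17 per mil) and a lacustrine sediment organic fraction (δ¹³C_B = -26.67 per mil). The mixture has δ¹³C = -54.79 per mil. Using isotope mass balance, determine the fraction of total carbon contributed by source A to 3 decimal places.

δ_mix = f_A·δ_A + (1 − f_A)·δ_B  ⇒  f_A = (δ_mix − δ_B)/(δ_A − δ_B)
f_A = (-54.79 − (-26.67)) / (-65.17 − (-26.67))
f_A = -28.12 / -38.50 = 0.7304

0.730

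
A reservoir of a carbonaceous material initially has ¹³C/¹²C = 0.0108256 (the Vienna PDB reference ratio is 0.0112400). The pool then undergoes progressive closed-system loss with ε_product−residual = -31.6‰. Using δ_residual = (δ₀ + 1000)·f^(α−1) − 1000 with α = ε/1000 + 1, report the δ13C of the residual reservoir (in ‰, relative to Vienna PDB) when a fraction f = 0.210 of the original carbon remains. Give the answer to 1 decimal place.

δ₀ = (0.0108256/0.0112400 − 1)×1000 = (0.963132 − 1)×1000 = -36.868‰
α − 1 = ε/1000 = -0.0316
f^(α−1) = 0.210^(-0.0316) = 1.050553
δ_res = (-36.868 + 1000) × 1.050553 − 1000 = 1011.821 − 1000 = 11.82‰

11.8‰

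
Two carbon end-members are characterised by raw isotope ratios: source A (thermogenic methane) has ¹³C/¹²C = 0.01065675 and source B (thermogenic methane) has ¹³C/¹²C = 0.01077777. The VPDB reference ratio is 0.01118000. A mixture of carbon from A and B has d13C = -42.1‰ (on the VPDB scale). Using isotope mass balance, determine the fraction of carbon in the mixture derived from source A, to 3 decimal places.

δ_A = (0.01065675/0.01118000 − 1)×1000 = (0.953198 − 1)×1000 = -46.802‰
δ_B = (0.01077777/0.01118000 − 1)×1000 = (0.964022 − 1)×1000 = -35.978‰
f_A = (δ_mix − δ_B)/(δ_A − δ_B) = (-42.1 − (-35.978))/(-46.802 − (-35.978))
f_A = -6.122 / -10.825 = 0.5656

0.566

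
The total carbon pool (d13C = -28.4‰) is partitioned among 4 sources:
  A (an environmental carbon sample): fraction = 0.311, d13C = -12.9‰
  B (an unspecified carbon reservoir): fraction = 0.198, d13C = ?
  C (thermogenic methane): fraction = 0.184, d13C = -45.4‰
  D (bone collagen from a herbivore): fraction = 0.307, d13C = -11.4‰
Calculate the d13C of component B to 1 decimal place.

Isotope mass balance: δ_bulk = Σ fᵢ·δᵢ.
-28.4 = 0.311×(-12.9) + 0.198×δ_B + 0.184×(-45.4) + 0.307×(-11.4)
0.198·δ_B = -28.4 − (-15.865) = -12.535
δ_B = -12.535 / 0.198 = -63.31‰

-63.3‰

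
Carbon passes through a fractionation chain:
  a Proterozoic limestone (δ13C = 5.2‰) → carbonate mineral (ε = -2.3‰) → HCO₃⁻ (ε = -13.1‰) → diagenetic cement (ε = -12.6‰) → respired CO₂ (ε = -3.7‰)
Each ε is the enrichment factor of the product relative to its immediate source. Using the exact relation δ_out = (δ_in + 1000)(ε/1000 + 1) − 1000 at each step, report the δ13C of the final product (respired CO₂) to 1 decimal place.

step 1: δ = (5.20 + 1000)·(-2.3/1000 + 1) − 1000 = 2.89‰
step 2: δ = (2.89 + 1000)·(-13.1/1000 + 1) − 1000 = -10.25‰
step 3: δ = (-10.25 + 1000)·(-12.6/1000 + 1) − 1000 = -22.72‰
step 4: δ = (-22.72 + 1000)·(-3.7/1000 + 1) − 1000 = -26.34‰

-26.3‰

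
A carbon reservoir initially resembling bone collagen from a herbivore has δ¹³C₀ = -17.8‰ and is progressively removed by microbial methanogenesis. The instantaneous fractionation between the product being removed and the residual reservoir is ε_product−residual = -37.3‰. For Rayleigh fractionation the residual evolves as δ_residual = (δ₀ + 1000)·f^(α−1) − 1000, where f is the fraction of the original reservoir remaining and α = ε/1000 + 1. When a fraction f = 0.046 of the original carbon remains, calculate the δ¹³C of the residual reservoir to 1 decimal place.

101.7‰

Rayleigh residual: δ_res = (δ₀ + 1000)·f^(α−1) − 1000
α = ε/1000 + 1 = 0.96270, so α − 1 = -0.03730
f^(α−1) = 0.046^(-0.03730) = 1.121706
δ_res = (-17.8 + 1000) × 1.121706 − 1000 = 1101.740 − 1000 = 101.74‰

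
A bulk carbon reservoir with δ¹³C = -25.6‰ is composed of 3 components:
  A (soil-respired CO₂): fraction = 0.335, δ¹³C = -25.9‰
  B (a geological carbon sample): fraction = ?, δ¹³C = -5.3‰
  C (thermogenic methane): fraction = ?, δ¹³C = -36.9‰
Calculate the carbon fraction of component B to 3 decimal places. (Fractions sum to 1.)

Let f_B and f_C be the unknown fractions; fractions sum to 1 so f_B + f_C = 0.665.
Mass balance: Σ fᵢ·δᵢ = δ_bulk ⇒ f_B·(-5.3) + f_C·(-36.9) = -25.6 − (-8.677) = -16.924
Substitute f_C = 0.665 − f_B:
f_B·(-5.3 − -36.9) = -16.924 − 0.665×(-36.9) = 7.615
f_B = 7.615 / 31.6 = 0.2410

0.241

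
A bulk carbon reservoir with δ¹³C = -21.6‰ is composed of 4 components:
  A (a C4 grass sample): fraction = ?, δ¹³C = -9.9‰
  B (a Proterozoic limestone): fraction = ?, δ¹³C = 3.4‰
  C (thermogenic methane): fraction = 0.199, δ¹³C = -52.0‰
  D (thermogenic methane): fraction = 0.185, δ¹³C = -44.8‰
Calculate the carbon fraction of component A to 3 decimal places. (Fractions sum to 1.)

Let f_A and f_B be the unknown fractions; fractions sum to 1 so f_A + f_B = 0.616.
Mass balance: Σ fᵢ·δᵢ = δ_bulk ⇒ f_A·(-9.9) + f_B·(3.4) = -21.6 − (-18.636) = -2.964
Substitute f_B = 0.616 − f_A:
f_A·(-9.9 − 3.4) = -2.964 − 0.616×(3.4) = -5.058
f_A = -5.058 / -13.3 = 0.3803

0.380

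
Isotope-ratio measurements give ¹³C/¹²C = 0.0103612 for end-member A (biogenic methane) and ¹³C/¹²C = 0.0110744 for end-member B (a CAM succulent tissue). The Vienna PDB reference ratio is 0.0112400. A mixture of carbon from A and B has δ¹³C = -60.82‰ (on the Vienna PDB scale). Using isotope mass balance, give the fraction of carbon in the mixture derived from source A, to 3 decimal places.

δ_A = (0.0103612/0.0112400 − 1)×1000 = (0.921815 − 1)×1000 = -78.185‰
δ_B = (0.0110744/0.0112400 − 1)×1000 = (0.985267 − 1)×1000 = -14.733‰
f_A = (δ_mix − δ_B)/(δ_A − δ_B) = (-60.82 − (-14.733))/(-78.185 − (-14.733))
f_A = -46.087 / -63.452 = 0.7263

0.726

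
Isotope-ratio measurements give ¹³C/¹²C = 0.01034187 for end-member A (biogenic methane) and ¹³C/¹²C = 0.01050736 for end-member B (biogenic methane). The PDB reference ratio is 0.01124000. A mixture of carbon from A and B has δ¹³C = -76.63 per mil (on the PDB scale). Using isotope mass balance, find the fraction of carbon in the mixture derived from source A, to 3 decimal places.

δ_A = (0.01034187/0.01124000 − 1)×1000 = (0.920095 − 1)×1000 = -79.905 per mil
δ_B = (0.01050736/0.01124000 − 1)×1000 = (0.934819 − 1)×1000 = -65.181 per mil
f_A = (δ_mix − δ_B)/(δ_A − δ_B) = (-76.63 − (-65.181))/(-79.905 − (-65.181))
f_A = -11.449 / -14.723 = 0.7776

0.778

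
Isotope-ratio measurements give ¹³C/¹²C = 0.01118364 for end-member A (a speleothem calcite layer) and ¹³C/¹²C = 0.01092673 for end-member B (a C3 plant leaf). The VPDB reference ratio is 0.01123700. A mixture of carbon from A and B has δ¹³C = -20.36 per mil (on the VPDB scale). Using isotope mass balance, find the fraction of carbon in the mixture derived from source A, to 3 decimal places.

0.317

δ_A = (0.01118364/0.01123700 − 1)×1000 = (0.995251 − 1)×1000 = -4.749 per mil
δ_B = (0.01092673/0.01123700 − 1)×1000 = (0.972389 − 1)×1000 = -27.611 per mil
f_A = (δ_mix − δ_B)/(δ_A − δ_B) = (-20.36 − (-27.611))/(-4.749 − (-27.611))
f_A = 7.251 / 22.863 = 0.3172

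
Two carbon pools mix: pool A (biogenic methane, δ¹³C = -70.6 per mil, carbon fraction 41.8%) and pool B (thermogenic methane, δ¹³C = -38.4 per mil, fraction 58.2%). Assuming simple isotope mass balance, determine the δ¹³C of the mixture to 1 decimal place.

-51.9 per mil

δ_mix = f_A·δ_A + f_B·δ_B
δ_mix = 0.418 × (-70.6) + 0.582 × (-38.4)
δ_mix = -29.51 + -22.35 = -51.86 per mil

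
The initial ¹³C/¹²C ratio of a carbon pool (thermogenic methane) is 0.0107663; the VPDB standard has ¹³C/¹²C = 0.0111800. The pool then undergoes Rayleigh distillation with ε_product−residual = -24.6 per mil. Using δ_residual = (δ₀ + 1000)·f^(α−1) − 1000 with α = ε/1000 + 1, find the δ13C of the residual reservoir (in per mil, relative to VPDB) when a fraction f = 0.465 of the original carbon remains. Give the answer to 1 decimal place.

δ₀ = (0.0107663/0.0111800 − 1)×1000 = (0.962996 − 1)×1000 = -37.004 per mil
α − 1 = ε/1000 = -0.0246
f^(α−1) = 0.465^(-0.0246) = 1.019015
δ_res = (-37.004 + 1000) × 1.019015 − 1000 = 981.308 − 1000 = -18.69 per mil

-18.7 per mil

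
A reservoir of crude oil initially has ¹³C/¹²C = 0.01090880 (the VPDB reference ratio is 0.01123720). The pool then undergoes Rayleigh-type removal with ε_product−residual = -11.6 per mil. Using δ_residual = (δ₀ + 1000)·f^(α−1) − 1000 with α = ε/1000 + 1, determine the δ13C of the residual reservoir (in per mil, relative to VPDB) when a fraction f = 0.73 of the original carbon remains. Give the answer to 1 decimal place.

δ₀ = (0.01090880/0.01123720 − 1)×1000 = (0.970776 − 1)×1000 = -29.224 per mil
α − 1 = ε/1000 = -0.0116
f^(α−1) = 0.73^(-0.0116) = 1.003657
δ_res = (-29.224 + 1000) × 1.003657 − 1000 = 974.326 − 1000 = -25.67 per mil

-25.7 per mil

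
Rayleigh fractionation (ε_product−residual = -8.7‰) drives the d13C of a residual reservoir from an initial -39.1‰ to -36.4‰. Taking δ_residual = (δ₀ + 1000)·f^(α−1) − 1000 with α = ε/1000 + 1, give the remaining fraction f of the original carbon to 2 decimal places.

α − 1 = ε/1000 = -0.0087
(δ_res + 1000)/(δ₀ + 1000) = (-36.4 + 1000)/(-39.1 + 1000) = 963.6/960.9 = 1.002810
f = 1.002810^(1/-0.0087) = exp(ln(1.002810)/-0.0087) = exp(0.00281/-0.0087)
f = exp(-0.3225) = 0.7243

0.72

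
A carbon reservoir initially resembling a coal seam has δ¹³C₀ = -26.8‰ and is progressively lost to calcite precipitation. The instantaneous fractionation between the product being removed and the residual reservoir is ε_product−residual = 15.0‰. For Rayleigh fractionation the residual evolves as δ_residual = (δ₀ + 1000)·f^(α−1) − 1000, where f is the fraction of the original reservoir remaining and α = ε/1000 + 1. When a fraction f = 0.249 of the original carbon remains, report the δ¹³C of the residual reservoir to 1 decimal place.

-46.9‰

Rayleigh residual: δ_res = (δ₀ + 1000)·f^(α−1) − 1000
α = ε/1000 + 1 = 1.01500, so α − 1 = 0.01500
f^(α−1) = 0.249^(0.01500) = 0.979361
δ_res = (-26.8 + 1000) × 0.979361 − 1000 = 953.115 − 1000 = -46.89‰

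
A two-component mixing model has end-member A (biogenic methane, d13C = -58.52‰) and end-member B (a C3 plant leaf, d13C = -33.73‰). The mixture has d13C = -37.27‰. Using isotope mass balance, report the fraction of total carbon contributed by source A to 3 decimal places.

0.143

δ_mix = f_A·δ_A + (1 − f_A)·δ_B  ⇒  f_A = (δ_mix − δ_B)/(δ_A − δ_B)
f_A = (-37.27 − (-33.73)) / (-58.52 − (-33.73))
f_A = -3.54 / -24.79 = 0.1428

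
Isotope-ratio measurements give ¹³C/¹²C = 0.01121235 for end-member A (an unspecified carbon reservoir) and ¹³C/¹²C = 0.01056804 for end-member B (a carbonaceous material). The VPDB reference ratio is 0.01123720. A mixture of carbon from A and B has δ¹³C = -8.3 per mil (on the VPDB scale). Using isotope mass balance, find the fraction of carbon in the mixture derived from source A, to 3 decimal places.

0.894

δ_A = (0.01121235/0.01123720 − 1)×1000 = (0.997789 − 1)×1000 = -2.211 per mil
δ_B = (0.01056804/0.01123720 − 1)×1000 = (0.940451 − 1)×1000 = -59.549 per mil
f_A = (δ_mix − δ_B)/(δ_A − δ_B) = (-8.3 − (-59.549))/(-2.211 − (-59.549))
f_A = 51.249 / 57.337 = 0.8938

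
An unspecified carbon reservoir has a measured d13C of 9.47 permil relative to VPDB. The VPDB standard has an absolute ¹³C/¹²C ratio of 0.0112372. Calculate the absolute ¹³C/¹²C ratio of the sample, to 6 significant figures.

0.0113436

R_sample = R_standard × (d13C/1000 + 1)
R_sample = 0.0112372 × (9.47/1000 + 1) = 0.0112372 × 1.009470
R_sample = 0.0113436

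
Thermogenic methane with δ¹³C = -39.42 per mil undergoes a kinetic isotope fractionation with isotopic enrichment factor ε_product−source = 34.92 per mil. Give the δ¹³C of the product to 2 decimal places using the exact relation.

-5.88 per mil

To first order, δ_product ≈ δ_source + ε = -4.50 per mil.
Exactly, δ_product = (δ_source + 1000)·(ε/1000 + 1) − 1000.
δ_product = (-39.42 + 1000) × (34.92/1000 + 1) − 1000
δ_product = -5.877 per mil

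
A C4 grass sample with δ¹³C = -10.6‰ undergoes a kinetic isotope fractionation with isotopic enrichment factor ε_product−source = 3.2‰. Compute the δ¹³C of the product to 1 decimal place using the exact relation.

Exactly, δ_product = (δ_source + 1000)·(ε/1000 + 1) − 1000.
δ_product = (-10.6 + 1000) × (3.2/1000 + 1) − 1000
δ_product = -7.43‰

-7.4‰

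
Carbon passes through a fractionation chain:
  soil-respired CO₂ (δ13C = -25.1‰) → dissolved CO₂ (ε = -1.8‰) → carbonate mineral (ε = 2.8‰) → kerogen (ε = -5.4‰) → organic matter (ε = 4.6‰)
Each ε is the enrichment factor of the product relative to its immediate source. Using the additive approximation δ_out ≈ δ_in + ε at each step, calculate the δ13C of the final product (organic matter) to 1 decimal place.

step 1: δ ≈ -25.1 + (-1.8) = -26.9‰
step 2: δ ≈ -26.9 + (2.8) = -24.1‰
step 3: δ ≈ -24.1 + (-5.4) = -29.5‰
step 4: δ ≈ -29.5 + (4.6) = -24.9‰

-24.9‰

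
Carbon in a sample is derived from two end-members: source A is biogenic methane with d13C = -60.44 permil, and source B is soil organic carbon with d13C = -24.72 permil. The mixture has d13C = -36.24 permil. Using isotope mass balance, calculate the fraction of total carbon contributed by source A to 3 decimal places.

0.323

δ_mix = f_A·δ_A + (1 − f_A)·δ_B  ⇒  f_A = (δ_mix − δ_B)/(δ_A − δ_B)
f_A = (-36.24 − (-24.72)) / (-60.44 − (-24.72))
f_A = -11.52 / -35.72 = 0.3225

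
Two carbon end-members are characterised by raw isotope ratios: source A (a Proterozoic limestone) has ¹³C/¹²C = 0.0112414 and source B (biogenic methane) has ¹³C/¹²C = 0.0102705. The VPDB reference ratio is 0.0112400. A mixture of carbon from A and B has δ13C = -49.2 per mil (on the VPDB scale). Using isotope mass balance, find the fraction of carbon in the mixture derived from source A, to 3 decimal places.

δ_A = (0.0112414/0.0112400 − 1)×1000 = (1.000125 − 1)×1000 = 0.125 per mil
δ_B = (0.0102705/0.0112400 − 1)×1000 = (0.913746 − 1)×1000 = -86.254 per mil
f_A = (δ_mix − δ_B)/(δ_A − δ_B) = (-49.2 − (-86.254))/(0.125 − (-86.254))
f_A = 37.054 / 86.379 = 0.4290

0.429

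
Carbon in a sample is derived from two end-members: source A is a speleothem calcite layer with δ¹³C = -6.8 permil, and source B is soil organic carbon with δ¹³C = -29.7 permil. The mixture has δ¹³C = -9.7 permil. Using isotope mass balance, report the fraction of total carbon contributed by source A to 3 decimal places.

0.873

δ_mix = f_A·δ_A + (1 − f_A)·δ_B  ⇒  f_A = (δ_mix − δ_B)/(δ_A − δ_B)
f_A = (-9.7 − (-29.7)) / (-6.8 − (-29.7))
f_A = 20.0 / 22.9 = 0.8734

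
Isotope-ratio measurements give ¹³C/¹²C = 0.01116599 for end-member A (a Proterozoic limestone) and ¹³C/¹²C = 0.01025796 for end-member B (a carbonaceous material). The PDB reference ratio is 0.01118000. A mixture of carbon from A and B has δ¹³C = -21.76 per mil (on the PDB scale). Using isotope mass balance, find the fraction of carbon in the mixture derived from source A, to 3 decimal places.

0.748

δ_A = (0.01116599/0.01118000 − 1)×1000 = (0.998747 − 1)×1000 = -1.253 per mil
δ_B = (0.01025796/0.01118000 − 1)×1000 = (0.917528 − 1)×1000 = -82.472 per mil
f_A = (δ_mix − δ_B)/(δ_A − δ_B) = (-21.76 − (-82.472))/(-1.253 − (-82.472))
f_A = 60.712 / 81.219 = 0.7475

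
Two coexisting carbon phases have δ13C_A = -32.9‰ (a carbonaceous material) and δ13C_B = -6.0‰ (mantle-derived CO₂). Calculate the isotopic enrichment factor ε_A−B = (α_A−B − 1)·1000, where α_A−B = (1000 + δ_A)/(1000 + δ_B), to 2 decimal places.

α_A−B = (1000 + -32.9) / (1000 + -6.0) = 967.1 / 994.0 = 0.972938
ε_A−B = (0.972938 − 1) × 1000 = -27.062‰
(The approximation ε ≈ δ_A − δ_B would give -26.9‰.)

-27.06‰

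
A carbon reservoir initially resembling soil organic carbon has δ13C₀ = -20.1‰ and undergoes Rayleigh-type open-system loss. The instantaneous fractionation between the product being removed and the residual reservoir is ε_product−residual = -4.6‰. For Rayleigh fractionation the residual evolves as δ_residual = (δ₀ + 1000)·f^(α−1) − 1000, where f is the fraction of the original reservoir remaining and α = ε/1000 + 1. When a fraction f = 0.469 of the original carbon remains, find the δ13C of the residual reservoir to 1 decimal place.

Rayleigh residual: δ_res = (δ₀ + 1000)·f^(α−1) − 1000
α = ε/1000 + 1 = 0.99540, so α − 1 = -0.00460
f^(α−1) = 0.469^(-0.00460) = 1.003489
δ_res = (-20.1 + 1000) × 1.003489 − 1000 = 983.319 − 1000 = -16.68‰

-16.7‰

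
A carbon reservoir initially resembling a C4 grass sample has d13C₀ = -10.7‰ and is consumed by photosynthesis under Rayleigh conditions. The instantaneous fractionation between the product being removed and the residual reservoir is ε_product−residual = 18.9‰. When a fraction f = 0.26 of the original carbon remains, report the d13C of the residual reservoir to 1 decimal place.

-35.6‰

Rayleigh residual: δ_res = (δ₀ + 1000)·f^(α−1) − 1000
α = ε/1000 + 1 = 1.01890, so α − 1 = 0.01890
f^(α−1) = 0.26^(0.01890) = 0.974862
δ_res = (-10.7 + 1000) × 0.974862 − 1000 = 964.431 − 1000 = -35.57‰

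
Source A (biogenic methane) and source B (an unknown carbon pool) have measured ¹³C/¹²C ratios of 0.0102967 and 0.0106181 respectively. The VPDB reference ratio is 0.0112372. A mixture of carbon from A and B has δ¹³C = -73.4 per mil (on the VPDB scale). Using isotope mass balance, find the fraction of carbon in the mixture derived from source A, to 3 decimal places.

0.640

δ_A = (0.0102967/0.0112372 − 1)×1000 = (0.916305 − 1)×1000 = -83.695 per mil
δ_B = (0.0106181/0.0112372 − 1)×1000 = (0.944906 − 1)×1000 = -55.094 per mil
f_A = (δ_mix − δ_B)/(δ_A − δ_B) = (-73.4 − (-55.094))/(-83.695 − (-55.094))
f_A = -18.306 / -28.601 = 0.6400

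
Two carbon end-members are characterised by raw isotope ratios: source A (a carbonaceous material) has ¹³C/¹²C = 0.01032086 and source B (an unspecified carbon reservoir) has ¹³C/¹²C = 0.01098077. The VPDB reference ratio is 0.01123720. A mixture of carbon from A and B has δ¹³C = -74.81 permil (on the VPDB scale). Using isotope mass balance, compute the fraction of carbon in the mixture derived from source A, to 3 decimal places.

0.885

δ_A = (0.01032086/0.01123720 − 1)×1000 = (0.918455 − 1)×1000 = -81.545 permil
δ_B = (0.01098077/0.01123720 − 1)×1000 = (0.977180 − 1)×1000 = -22.820 permil
f_A = (δ_mix − δ_B)/(δ_A − δ_B) = (-74.81 − (-22.820))/(-81.545 − (-22.820))
f_A = -51.990 / -58.725 = 0.8853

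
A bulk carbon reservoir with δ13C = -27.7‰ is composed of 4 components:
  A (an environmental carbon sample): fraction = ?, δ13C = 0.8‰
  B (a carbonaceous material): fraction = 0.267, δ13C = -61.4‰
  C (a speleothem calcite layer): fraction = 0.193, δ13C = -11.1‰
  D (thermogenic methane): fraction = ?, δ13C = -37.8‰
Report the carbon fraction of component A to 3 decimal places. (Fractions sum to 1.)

Let f_A and f_D be the unknown fractions; fractions sum to 1 so f_A + f_D = 0.540.
Mass balance: Σ fᵢ·δᵢ = δ_bulk ⇒ f_A·(0.8) + f_D·(-37.8) = -27.7 − (-18.536) = -9.164
Substitute f_D = 0.540 − f_A:
f_A·(0.8 − -37.8) = -9.164 − 0.540×(-37.8) = 11.248
f_A = 11.248 / 38.6 = 0.2914

0.291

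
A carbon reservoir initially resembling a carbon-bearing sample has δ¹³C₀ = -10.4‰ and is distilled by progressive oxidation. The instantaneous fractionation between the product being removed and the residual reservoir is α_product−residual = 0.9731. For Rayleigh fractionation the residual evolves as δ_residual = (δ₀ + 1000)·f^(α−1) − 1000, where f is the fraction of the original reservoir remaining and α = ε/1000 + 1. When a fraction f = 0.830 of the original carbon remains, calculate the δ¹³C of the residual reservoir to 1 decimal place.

Rayleigh residual: δ_res = (δ₀ + 1000)·f^(α−1) − 1000
α − 1 = -0.02690
f^(α−1) = 0.830^(-0.02690) = 1.005025
δ_res = (-10.4 + 1000) × 1.005025 − 1000 = 994.573 − 1000 = -5.43‰

-5.4‰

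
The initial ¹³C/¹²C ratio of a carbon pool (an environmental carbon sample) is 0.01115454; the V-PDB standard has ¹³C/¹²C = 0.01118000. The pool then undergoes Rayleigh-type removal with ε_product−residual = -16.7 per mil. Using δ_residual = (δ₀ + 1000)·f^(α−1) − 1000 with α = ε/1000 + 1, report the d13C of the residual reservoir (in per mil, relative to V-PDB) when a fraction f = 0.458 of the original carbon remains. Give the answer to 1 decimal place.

10.8 per mil

δ₀ = (0.01115454/0.01118000 − 1)×1000 = (0.997723 − 1)×1000 = -2.277 per mil
α − 1 = ε/1000 = -0.0167
f^(α−1) = 0.458^(-0.0167) = 1.013126
δ_res = (-2.277 + 1000) × 1.013126 − 1000 = 1010.819 − 1000 = 10.82 per mil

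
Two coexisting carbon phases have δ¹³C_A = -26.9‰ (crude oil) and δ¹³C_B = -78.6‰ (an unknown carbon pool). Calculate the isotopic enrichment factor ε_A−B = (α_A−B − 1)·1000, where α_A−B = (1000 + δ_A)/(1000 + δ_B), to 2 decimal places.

α_A−B = (1000 + -26.9) / (1000 + -78.6) = 973.1 / 921.4 = 1.056110
ε_A−B = (1.056110 − 1) × 1000 = 56.110‰
(The approximation ε ≈ δ_A − δ_B would give 51.7‰.)

56.11‰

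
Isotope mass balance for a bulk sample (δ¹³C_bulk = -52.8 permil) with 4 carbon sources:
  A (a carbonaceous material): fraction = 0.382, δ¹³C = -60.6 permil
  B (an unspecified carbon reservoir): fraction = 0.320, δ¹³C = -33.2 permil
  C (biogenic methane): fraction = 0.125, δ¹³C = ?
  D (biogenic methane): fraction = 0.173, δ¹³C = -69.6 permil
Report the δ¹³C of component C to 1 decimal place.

-55.9 permil

Isotope mass balance: δ_bulk = Σ fᵢ·δᵢ.
-52.8 = 0.382×(-60.6) + 0.320×(-33.2) + 0.125×δ_C + 0.173×(-69.6)
0.125·δ_C = -52.8 − (-45.814) = -6.986
δ_C = -6.986 / 0.125 = -55.89 permil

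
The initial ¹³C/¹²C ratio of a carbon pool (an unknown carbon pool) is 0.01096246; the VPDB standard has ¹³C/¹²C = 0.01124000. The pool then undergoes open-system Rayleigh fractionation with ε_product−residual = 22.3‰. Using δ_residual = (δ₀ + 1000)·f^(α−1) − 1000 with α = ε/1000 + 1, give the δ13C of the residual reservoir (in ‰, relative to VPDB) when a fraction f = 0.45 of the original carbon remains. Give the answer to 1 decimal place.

-41.9‰

δ₀ = (0.01096246/0.01124000 − 1)×1000 = (0.975308 − 1)×1000 = -24.692‰
α − 1 = ε/1000 = 0.0223
f^(α−1) = 0.45^(0.0223) = 0.982351
δ_res = (-24.692 + 1000) × 0.982351 − 1000 = 958.095 − 1000 = -41.91‰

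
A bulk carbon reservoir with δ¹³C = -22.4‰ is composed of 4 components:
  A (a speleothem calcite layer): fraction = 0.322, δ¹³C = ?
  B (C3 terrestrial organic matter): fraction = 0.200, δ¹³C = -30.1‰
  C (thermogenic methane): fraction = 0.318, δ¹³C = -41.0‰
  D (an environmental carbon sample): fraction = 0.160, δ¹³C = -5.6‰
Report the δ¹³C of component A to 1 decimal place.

-7.6‰

Isotope mass balance: δ_bulk = Σ fᵢ·δᵢ.
-22.4 = 0.322×δ_A + 0.200×(-30.1) + 0.318×(-41.0) + 0.160×(-5.6)
0.322·δ_A = -22.4 − (-19.954) = -2.446
δ_A = -2.446 / 0.322 = -7.60‰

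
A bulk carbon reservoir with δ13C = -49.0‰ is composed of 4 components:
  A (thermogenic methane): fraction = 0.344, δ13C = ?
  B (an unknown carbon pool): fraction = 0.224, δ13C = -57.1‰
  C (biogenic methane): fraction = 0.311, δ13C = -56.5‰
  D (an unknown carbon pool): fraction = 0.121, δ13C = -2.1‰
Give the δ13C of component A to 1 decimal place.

Isotope mass balance: δ_bulk = Σ fᵢ·δᵢ.
-49.0 = 0.344×δ_A + 0.224×(-57.1) + 0.311×(-56.5) + 0.121×(-2.1)
0.344·δ_A = -49.0 − (-30.616) = -18.384
δ_A = -18.384 / 0.344 = -53.44‰

-53.4‰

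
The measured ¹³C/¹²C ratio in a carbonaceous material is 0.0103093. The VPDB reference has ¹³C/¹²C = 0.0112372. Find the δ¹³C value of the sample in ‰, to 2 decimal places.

δ¹³C = (R_sample / R_standard − 1) × 1000
R_sample / R_standard = 0.0103093 / 0.0112372 = 0.917426
δ¹³C = (0.917426 − 1) × 1000 = -82.574‰

-82.57‰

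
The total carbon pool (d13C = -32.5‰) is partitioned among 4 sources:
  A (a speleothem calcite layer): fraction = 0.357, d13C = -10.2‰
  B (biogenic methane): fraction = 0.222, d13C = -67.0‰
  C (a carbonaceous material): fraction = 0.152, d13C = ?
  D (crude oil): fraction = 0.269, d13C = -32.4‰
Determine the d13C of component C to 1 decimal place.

Isotope mass balance: δ_bulk = Σ fᵢ·δᵢ.
-32.5 = 0.357×(-10.2) + 0.222×(-67.0) + 0.152×δ_C + 0.269×(-32.4)
0.152·δ_C = -32.5 − (-27.231) = -5.269
δ_C = -5.269 / 0.152 = -34.66‰

-34.7‰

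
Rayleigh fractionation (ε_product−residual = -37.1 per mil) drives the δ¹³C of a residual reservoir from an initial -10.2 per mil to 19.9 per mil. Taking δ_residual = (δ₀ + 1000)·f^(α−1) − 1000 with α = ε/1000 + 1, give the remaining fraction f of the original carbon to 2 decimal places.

0.45

α − 1 = ε/1000 = -0.0371
(δ_res + 1000)/(δ₀ + 1000) = (19.9 + 1000)/(-10.2 + 1000) = 1019.9/989.8 = 1.030410
f = 1.030410^(1/-0.0371) = exp(ln(1.030410)/-0.0371) = exp(0.02996/-0.0371)
f = exp(-0.8075) = 0.4460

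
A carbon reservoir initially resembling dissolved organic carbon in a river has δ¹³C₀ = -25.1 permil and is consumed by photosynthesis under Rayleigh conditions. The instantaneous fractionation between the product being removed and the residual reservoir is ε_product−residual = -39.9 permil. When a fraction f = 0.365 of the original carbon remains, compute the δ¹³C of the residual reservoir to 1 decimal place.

Rayleigh residual: δ_res = (δ₀ + 1000)·f^(α−1) − 1000
α = ε/1000 + 1 = 0.96010, so α − 1 = -0.03990
f^(α−1) = 0.365^(-0.03990) = 1.041033
δ_res = (-25.1 + 1000) × 1.041033 − 1000 = 1014.903 − 1000 = 14.90 permil

14.9 permil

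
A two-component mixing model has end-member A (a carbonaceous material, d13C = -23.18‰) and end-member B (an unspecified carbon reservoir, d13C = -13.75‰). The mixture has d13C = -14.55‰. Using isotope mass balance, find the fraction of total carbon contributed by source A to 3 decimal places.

δ_mix = f_A·δ_A + (1 − f_A)·δ_B  ⇒  f_A = (δ_mix − δ_B)/(δ_A − δ_B)
f_A = (-14.55 − (-13.75)) / (-23.18 − (-13.75))
f_A = -0.80 / -9.43 = 0.0848

0.085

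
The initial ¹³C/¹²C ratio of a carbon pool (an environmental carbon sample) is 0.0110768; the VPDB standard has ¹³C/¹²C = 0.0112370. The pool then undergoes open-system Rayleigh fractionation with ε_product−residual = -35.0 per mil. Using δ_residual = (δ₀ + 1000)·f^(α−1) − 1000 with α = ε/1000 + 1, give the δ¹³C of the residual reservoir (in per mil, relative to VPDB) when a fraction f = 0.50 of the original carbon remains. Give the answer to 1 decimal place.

10.0 per mil

δ₀ = (0.0110768/0.0112370 − 1)×1000 = (0.985744 − 1)×1000 = -14.256 per mil
α − 1 = ε/1000 = -0.0350
f^(α−1) = 0.50^(-0.0350) = 1.024557
δ_res = (-14.256 + 1000) × 1.024557 − 1000 = 1009.950 − 1000 = 9.95 per mil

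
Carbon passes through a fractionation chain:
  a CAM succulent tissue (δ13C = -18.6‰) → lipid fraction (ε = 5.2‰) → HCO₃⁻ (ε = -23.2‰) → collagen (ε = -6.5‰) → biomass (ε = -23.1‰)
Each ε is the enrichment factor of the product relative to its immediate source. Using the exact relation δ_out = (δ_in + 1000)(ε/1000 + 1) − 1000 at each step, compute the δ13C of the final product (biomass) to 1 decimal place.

step 1: δ = (-18.60 + 1000)·(5.2/1000 + 1) − 1000 = -13.50‰
step 2: δ = (-13.50 + 1000)·(-23.2/1000 + 1) − 1000 = -36.38‰
step 3: δ = (-36.38 + 1000)·(-6.5/1000 + 1) − 1000 = -42.65‰
step 4: δ = (-42.65 + 1000)·(-23.1/1000 + 1) − 1000 = -64.76‰

-64.8‰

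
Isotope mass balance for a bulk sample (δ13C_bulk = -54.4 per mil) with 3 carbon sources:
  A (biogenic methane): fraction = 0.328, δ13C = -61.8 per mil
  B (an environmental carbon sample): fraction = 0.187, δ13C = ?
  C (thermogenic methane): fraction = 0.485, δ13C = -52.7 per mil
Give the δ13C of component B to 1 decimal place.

-45.8 per mil

Isotope mass balance: δ_bulk = Σ fᵢ·δᵢ.
-54.4 = 0.328×(-61.8) + 0.187×δ_B + 0.485×(-52.7)
0.187·δ_B = -54.4 − (-45.830) = -8.570
δ_B = -8.570 / 0.187 = -45.83 per mil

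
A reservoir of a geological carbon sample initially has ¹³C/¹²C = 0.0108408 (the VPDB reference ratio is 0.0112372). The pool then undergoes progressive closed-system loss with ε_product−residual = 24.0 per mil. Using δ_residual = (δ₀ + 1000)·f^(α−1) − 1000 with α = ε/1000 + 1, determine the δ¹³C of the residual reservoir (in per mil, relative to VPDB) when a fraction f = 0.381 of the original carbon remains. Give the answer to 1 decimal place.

δ₀ = (0.0108408/0.0112372 − 1)×1000 = (0.964724 − 1)×1000 = -35.276 per mil
α − 1 = ε/1000 = 0.0240
f^(α−1) = 0.381^(0.0240) = 0.977107
δ_res = (-35.276 + 1000) × 0.977107 − 1000 = 942.639 − 1000 = -57.36 per mil

-57.4 per mil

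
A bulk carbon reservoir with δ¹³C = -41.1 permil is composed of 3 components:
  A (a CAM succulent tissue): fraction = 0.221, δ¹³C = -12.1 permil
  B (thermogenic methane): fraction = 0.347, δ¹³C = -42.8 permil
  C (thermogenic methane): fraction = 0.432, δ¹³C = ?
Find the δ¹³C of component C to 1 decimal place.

-54.6 permil

Isotope mass balance: δ_bulk = Σ fᵢ·δᵢ.
-41.1 = 0.221×(-12.1) + 0.347×(-42.8) + 0.432×δ_C
0.432·δ_C = -41.1 − (-17.526) = -23.574
δ_C = -23.574 / 0.432 = -54.57 permil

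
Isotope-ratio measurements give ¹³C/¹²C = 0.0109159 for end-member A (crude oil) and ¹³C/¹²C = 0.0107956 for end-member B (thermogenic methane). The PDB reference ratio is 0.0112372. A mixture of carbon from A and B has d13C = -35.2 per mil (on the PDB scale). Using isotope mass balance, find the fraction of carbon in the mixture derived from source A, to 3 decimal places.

δ_A = (0.0109159/0.0112372 − 1)×1000 = (0.971407 − 1)×1000 = -28.593 per mil
δ_B = (0.0107956/0.0112372 − 1)×1000 = (0.960702 − 1)×1000 = -39.298 per mil
f_A = (δ_mix − δ_B)/(δ_A − δ_B) = (-35.2 − (-39.298))/(-28.593 − (-39.298))
f_A = 4.098 / 10.706 = 0.3828

0.383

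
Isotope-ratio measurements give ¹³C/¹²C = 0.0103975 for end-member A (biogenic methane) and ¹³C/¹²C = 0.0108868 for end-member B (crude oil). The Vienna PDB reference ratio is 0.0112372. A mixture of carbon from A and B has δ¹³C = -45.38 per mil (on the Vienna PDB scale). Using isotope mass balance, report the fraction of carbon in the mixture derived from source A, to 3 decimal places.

δ_A = (0.0103975/0.0112372 − 1)×1000 = (0.925275 − 1)×1000 = -74.725 per mil
δ_B = (0.0108868/0.0112372 − 1)×1000 = (0.968818 − 1)×1000 = -31.182 per mil
f_A = (δ_mix − δ_B)/(δ_A − δ_B) = (-45.38 − (-31.182))/(-74.725 − (-31.182))
f_A = -14.198 / -43.543 = 0.3261

0.326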